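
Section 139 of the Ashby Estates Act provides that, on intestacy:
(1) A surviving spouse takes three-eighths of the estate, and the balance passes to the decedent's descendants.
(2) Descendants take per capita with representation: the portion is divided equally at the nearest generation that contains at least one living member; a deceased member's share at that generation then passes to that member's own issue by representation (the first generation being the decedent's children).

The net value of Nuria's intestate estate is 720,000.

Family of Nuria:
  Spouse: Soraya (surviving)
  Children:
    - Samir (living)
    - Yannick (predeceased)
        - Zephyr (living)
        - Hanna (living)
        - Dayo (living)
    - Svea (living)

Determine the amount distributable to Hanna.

Soraya takes three-eighths of 720,000 = 270,000. The remaining 450,000 passes to the descendants.
The descendants' portion (450,000) is divided into 3 shares of 150,000: Samir and Svea each take 150,000; Yannick's 150,000 share passes to Yannick's issue.
Yannick's share (150,000) is divided into 3 shares of 50,000: Zephyr, Hanna, and Dayo each take 50,000.

Hanna receives 50,000.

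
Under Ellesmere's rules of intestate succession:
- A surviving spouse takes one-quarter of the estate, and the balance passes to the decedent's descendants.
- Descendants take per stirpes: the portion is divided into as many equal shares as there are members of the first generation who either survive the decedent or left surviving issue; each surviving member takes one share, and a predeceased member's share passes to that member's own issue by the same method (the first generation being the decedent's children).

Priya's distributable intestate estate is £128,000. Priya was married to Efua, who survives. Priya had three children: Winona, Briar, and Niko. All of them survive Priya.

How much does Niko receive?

Niko receives £32,000.

Efua takes one-quarter of £128,000 = £32,000. The remaining £96,000 passes to the descendants.
The descendants' portion (£96,000) is divided into 3 shares of £32,000: Winona, Briar, and Niko each take £32,000.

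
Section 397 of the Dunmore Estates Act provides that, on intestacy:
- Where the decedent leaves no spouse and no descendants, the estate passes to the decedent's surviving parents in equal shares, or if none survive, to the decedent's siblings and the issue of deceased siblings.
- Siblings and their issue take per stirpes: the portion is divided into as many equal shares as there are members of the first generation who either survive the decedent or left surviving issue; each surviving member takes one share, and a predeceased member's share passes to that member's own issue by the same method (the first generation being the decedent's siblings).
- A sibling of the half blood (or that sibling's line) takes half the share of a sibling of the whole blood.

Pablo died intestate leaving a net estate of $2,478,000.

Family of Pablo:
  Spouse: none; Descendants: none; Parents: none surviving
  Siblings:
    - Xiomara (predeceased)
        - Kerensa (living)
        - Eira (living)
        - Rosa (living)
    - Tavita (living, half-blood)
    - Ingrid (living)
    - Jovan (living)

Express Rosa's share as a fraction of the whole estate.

Rosa receives 2/21 of the estate.

The entire $2,478,000 passes to the siblings and their issue.
Counting each half-blood sibling's line as half a unit, there are 7/2 units in $2,478,000, so one unit is $708,000. Whole-blood lines (Xiomara, Ingrid, and Jovan) take $708,000 each; half-blood lines (Tavita) take $354,000 each.
Xiomara's share ($708,000) is divided into 3 shares of $236,000: Kerensa, Eira, and Rosa each take $236,000.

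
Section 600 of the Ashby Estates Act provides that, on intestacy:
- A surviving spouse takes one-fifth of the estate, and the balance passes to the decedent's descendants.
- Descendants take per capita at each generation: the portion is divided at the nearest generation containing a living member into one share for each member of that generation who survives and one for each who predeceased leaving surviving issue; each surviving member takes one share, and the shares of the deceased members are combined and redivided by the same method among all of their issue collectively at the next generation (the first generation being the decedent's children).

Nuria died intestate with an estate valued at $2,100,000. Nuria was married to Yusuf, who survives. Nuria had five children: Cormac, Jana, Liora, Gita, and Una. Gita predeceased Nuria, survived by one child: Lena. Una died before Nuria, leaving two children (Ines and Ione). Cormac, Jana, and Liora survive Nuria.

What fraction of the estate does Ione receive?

Yusuf takes one-fifth of $2,100,000 = $420,000. The remaining $1,680,000 passes to the descendants.
The descendants' portion ($1,680,000) is divided at the children's generation into 5 shares of $336,000. Cormac, Jana, and Liora each take $336,000. The 2 shares of the deceased (Gita and Una) are combined into a pool of $672,000.
That pool ($672,000) is divided at the grandchildren's generation equally among Lena, Ines, and Ione: $224,000 each.

Ione receives 8/75 of the estate.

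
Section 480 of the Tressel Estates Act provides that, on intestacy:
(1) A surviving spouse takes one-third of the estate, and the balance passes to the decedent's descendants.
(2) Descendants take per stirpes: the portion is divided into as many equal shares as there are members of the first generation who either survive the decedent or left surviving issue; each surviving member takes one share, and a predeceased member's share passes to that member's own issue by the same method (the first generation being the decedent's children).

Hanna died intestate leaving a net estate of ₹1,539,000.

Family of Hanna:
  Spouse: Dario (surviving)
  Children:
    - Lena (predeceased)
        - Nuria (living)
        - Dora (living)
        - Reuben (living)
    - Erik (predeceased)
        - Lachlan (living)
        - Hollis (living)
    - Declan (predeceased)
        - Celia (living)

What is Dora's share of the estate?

Dario takes one-third of ₹1,539,000 = ₹513,000. The remaining ₹1,026,000 passes to the descendants.
The descendants' portion (₹1,026,000) is divided into 3 shares of ₹342,000: Lena's ₹342,000 share passes to Lena's issue; Erik's ₹342,000 share passes to Erik's issue; Declan's ₹342,000 share passes to Declan's issue.
Lena's share (₹342,000) is divided into 3 shares of ₹114,000: Nuria, Dora, and Reuben each take ₹114,000.
Erik's share (₹342,000) is divided into 2 shares of ₹171,000: Lachlan and Hollis each take ₹171,000.
Declan's share (₹342,000) passes entirely to Celia.

Dora receives ₹114,000.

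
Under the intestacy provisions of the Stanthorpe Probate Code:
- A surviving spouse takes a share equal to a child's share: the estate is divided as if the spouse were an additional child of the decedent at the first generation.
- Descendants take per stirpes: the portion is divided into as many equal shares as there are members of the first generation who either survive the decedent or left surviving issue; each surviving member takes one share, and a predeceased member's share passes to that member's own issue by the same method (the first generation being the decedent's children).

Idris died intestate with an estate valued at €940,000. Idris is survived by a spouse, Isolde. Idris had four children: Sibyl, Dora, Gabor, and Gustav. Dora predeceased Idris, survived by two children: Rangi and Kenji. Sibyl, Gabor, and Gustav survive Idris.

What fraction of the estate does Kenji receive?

The spouse counts as an additional share at the children's level, so there are 5 primary shares of €188,000. Isolde takes one such share (€188,000).
The children's combined portion (€752,000) is divided into 4 shares of €188,000: Sibyl, Gabor, and Gustav each take €188,000; Dora's €188,000 share passes to Dora's issue.
Dora's share (€188,000) is divided into 2 shares of €94,000: Rangi and Kenji each take €94,000.

Kenji receives 1/10 of the estate.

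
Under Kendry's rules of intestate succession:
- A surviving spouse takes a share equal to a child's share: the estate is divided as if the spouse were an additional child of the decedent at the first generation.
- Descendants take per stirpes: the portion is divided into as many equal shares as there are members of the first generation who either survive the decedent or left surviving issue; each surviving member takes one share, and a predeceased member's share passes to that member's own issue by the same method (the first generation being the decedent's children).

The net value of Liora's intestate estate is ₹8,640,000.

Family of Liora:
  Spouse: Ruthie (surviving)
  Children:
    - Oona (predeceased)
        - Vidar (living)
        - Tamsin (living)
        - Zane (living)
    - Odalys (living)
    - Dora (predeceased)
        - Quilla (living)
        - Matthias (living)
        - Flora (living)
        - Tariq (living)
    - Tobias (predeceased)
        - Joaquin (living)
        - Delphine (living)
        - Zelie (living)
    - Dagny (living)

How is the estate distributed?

The spouse counts as an additional share at the children's level, so there are 6 primary shares of ₹1,440,000. Ruthie takes one such share (₹1,440,000).
The children's combined portion (₹7,200,000) is divided into 5 shares of ₹1,440,000: Odalys and Dagny each take ₹1,440,000; Oona's ₹1,440,000 share passes to Oona's issue; Dora's ₹1,440,000 share passes to Dora's issue; Tobias's ₹1,440,000 share passes to Tobias's issue.
Oona's share (₹1,440,000) is divided into 3 shares of ₹480,000: Vidar, Tamsin, and Zane each take ₹480,000.
Dora's share (₹1,440,000) is divided into 4 shares of ₹360,000: Quilla, Matthias, Flora, and Tariq each take ₹360,000.
Tobias's share (₹1,440,000) is divided into 3 shares of ₹480,000: Joaquin, Delphine, and Zelie each take ₹480,000.

Ruthie: ₹1,440,000; Vidar: ₹480,000; Tamsin: ₹480,000; Zane: ₹480,000; Odalys: ₹1,440,000; Quilla: ₹360,000; Matthias: ₹360,000; Flora: ₹360,000; Tariq: ₹360,000; Joaquin: ₹480,000; Delphine: ₹480,000; Zelie: ₹480,000; Dagny: ₹1,440,000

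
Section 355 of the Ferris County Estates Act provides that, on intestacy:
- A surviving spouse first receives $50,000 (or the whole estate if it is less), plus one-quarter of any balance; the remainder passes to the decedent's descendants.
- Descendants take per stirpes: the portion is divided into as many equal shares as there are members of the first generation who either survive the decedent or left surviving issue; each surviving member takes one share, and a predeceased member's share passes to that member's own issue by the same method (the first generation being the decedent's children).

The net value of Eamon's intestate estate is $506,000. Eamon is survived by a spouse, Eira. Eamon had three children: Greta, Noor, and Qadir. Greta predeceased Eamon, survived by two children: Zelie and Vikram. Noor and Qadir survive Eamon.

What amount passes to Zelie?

Zelie receives $57,000.

Eira first takes $50,000, leaving a balance of $456,000. Eira then takes one-quarter of the balance ($114,000), for a total of $164,000. The remaining $342,000 passes to the descendants.
The descendants' portion ($342,000) is divided into 3 shares of $114,000: Noor and Qadir each take $114,000; Greta's $114,000 share passes to Greta's issue.
Greta's share ($114,000) is divided into 2 shares of $57,000: Zelie and Vikram each take $57,000.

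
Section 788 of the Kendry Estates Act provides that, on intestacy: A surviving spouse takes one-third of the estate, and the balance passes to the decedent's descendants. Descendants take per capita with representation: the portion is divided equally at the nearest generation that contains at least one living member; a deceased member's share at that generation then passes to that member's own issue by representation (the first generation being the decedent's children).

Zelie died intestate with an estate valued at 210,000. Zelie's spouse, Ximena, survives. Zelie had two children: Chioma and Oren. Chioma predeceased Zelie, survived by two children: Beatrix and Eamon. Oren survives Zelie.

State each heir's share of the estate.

Ximena takes one-third of 210,000 = 70,000. The remaining 140,000 passes to the descendants.
The descendants' portion (140,000) is divided into 2 shares of 70,000: Oren takes 70,000; Chioma's 70,000 share passes to Chioma's issue.
Chioma's share (70,000) is divided into 2 shares of 35,000: Beatrix and Eamon each take 35,000.

Ximena: 70,000; Beatrix: 35,000; Eamon: 35,000; Oren: 70,000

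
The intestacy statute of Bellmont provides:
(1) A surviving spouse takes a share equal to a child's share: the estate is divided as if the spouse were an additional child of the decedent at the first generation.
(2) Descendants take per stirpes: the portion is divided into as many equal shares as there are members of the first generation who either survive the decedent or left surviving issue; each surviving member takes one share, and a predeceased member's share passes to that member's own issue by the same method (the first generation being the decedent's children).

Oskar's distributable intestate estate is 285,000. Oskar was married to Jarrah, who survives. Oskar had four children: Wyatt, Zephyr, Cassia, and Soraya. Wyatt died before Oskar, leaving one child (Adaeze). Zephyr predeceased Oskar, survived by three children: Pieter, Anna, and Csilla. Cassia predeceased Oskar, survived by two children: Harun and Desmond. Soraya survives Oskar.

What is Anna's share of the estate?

Anna receives 19,000.

The spouse counts as an additional share at the children's level, so there are 5 primary shares of 57,000. Jarrah takes one such share (57,000).
The children's combined portion (228,000) is divided into 4 shares of 57,000: Soraya takes 57,000; Wyatt's 57,000 share passes to Wyatt's issue; Zephyr's 57,000 share passes to Zephyr's issue; Cassia's 57,000 share passes to Cassia's issue.
Wyatt's share (57,000) passes entirely to Adaeze.
Zephyr's share (57,000) is divided into 3 shares of 19,000: Pieter, Anna, and Csilla each take 19,000.
Cassia's share (57,000) is divided into 2 shares of 28,500: Harun and Desmond each take 28,500.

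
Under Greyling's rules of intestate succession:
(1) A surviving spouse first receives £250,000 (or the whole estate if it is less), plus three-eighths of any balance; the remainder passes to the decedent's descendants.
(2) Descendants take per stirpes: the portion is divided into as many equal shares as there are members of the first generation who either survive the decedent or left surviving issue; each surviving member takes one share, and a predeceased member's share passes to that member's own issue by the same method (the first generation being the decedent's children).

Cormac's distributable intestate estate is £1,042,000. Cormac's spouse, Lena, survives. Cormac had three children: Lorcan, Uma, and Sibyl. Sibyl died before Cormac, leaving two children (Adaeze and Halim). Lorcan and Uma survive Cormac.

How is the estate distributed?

Lena first takes £250,000, leaving a balance of £792,000. Lena then takes three-eighths of the balance (£297,000), for a total of £547,000. The remaining £495,000 passes to the descendants.
The descendants' portion (£495,000) is divided into 3 shares of £165,000: Lorcan and Uma each take £165,000; Sibyl's £165,000 share passes to Sibyl's issue.
Sibyl's share (£165,000) is divided into 2 shares of £82,500: Adaeze and Halim each take £82,500.

Lena: £547,000; Lorcan: £165,000; Uma: £165,000; Adaeze: £82,500; Halim: £82,500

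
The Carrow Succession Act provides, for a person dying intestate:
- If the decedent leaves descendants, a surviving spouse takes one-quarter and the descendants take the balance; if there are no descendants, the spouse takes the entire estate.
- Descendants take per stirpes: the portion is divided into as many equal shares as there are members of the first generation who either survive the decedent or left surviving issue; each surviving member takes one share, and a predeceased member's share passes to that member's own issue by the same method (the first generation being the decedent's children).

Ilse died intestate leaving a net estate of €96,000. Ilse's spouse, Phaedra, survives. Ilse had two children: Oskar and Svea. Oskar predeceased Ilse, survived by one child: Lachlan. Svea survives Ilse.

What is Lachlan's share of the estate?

Lachlan receives €36,000.

Phaedra takes one-quarter of €96,000 = €24,000. The remaining €72,000 passes to the descendants.
The descendants' portion (€72,000) is divided into 2 shares of €36,000: Svea takes €36,000; Oskar's €36,000 share passes to Oskar's issue.
Oskar's share (€36,000) passes entirely to Lachlan.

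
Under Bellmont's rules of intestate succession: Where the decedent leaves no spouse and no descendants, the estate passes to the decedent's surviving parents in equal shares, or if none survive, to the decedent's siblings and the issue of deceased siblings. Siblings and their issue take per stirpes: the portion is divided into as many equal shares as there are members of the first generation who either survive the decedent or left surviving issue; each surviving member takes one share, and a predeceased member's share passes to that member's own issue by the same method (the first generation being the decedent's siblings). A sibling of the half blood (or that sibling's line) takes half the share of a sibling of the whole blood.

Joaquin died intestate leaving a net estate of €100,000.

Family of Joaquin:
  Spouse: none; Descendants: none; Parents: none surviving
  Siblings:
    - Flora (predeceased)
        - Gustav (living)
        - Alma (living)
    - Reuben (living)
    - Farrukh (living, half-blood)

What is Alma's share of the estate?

Alma receives €20,000.

The entire €100,000 passes to the siblings and their issue.
Counting each half-blood sibling's line as half a unit, there are 5/2 units in €100,000, so one unit is €40,000. Whole-blood lines (Flora and Reuben) take €40,000 each; half-blood lines (Farrukh) take €20,000 each.
Flora's share (€40,000) is divided into 2 shares of €20,000: Gustav and Alma each take €20,000.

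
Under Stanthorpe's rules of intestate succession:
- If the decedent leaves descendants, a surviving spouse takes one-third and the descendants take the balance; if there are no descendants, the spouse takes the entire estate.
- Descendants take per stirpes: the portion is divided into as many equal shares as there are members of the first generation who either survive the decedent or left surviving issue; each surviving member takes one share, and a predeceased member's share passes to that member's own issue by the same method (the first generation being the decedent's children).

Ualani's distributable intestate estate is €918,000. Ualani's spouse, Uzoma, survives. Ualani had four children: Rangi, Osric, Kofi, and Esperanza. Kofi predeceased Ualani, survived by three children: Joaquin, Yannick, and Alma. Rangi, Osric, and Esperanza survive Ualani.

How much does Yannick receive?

Yannick receives €51,000.

Uzoma takes one-third of €918,000 = €306,000. The remaining €612,000 passes to the descendants.
The descendants' portion (€612,000) is divided into 4 shares of €153,000: Rangi, Osric, and Esperanza each take €153,000; Kofi's €153,000 share passes to Kofi's issue.
Kofi's share (€153,000) is divided into 3 shares of €51,000: Joaquin, Yannick, and Alma each take €51,000.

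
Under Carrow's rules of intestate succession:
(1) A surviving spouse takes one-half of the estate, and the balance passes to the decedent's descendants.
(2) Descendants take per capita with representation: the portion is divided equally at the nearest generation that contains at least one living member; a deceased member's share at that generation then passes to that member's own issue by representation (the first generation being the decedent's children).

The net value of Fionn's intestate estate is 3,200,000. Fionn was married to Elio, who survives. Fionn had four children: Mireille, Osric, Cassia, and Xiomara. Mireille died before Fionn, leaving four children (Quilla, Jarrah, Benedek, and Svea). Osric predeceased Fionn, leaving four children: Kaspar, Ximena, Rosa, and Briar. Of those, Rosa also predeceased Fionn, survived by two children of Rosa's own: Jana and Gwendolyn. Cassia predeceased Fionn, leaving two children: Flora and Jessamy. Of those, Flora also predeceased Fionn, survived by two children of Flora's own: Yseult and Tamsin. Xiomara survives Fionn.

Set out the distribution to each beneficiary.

Elio: 1,600,000; Quilla: 100,000; Jarrah: 100,000; Benedek: 100,000; Svea: 100,000; Kaspar: 100,000; Ximena: 100,000; Jana: 50,000; Gwendolyn: 50,000; Briar: 100,000; Yseult: 100,000; Tamsin: 100,000; Jessamy: 200,000; Xiomara: 400,000

Elio takes one-half of 3,200,000 = 1,600,000. The remaining 1,600,000 passes to the descendants.
The descendants' portion (1,600,000) is divided into 4 shares of 400,000: Xiomara takes 400,000; Mireille's 400,000 share passes to Mireille's issue; Osric's 400,000 share passes to Osric's issue; Cassia's 400,000 share passes to Cassia's issue.
Mireille's share (400,000) is divided into 4 shares of 100,000: Quilla, Jarrah, Benedek, and Svea each take 100,000.
Osric's share (400,000) is divided into 4 shares of 100,000: Kaspar, Ximena, and Briar each take 100,000; Rosa's 100,000 share passes to Rosa's issue.
Rosa's share (100,000) is divided into 2 shares of 50,000: Jana and Gwendolyn each take 50,000.
Cassia's share (400,000) is divided into 2 shares of 200,000: Jessamy takes 200,000; Flora's 200,000 share passes to Flora's issue.
Flora's share (200,000) is divided into 2 shares of 100,000: Yseult and Tamsin each take 100,000.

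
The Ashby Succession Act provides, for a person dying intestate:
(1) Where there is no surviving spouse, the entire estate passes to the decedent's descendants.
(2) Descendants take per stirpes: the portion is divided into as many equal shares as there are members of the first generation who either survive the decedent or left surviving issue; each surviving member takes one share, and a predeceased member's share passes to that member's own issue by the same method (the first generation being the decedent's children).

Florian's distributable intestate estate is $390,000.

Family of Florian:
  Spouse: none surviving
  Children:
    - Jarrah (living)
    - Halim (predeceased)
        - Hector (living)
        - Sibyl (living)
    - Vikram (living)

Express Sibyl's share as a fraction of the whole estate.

The entire $390,000 passes to the descendants.
That amount ($390,000) is divided into 3 shares of $130,000: Jarrah and Vikram each take $130,000; Halim's $130,000 share passes to Halim's issue.
Halim's share ($130,000) is divided into 2 shares of $65,000: Hector and Sibyl each take $65,000.

Sibyl receives 1/6 of the estate.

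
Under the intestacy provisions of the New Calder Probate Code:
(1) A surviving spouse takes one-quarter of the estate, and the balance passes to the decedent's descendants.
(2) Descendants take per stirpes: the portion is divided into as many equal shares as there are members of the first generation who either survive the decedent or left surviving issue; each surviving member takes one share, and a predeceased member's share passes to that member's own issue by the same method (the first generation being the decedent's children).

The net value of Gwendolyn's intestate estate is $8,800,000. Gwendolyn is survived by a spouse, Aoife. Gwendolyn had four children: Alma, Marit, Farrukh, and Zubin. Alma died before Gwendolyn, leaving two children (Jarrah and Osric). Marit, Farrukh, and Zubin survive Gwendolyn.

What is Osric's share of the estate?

Osric receives $825,000.

Aoife takes one-quarter of $8,800,000 = $2,200,000. The remaining $6,600,000 passes to the descendants.
The descendants' portion ($6,600,000) is divided into 4 shares of $1,650,000: Marit, Farrukh, and Zubin each take $1,650,000; Alma's $1,650,000 share passes to Alma's issue.
Alma's share ($1,650,000) is divided into 2 shares of $825,000: Jarrah and Osric each take $825,000.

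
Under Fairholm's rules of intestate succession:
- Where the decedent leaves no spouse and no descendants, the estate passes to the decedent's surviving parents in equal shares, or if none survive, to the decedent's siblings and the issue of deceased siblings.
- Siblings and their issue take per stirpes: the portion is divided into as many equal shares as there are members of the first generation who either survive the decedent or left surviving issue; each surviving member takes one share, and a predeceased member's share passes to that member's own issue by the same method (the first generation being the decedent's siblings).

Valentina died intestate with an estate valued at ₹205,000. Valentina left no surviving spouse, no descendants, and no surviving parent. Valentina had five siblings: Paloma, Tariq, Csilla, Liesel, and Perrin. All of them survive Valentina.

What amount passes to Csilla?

Csilla receives ₹41,000.

The entire ₹205,000 passes to the siblings and their issue.
That amount (₹205,000) is divided into 5 shares of ₹41,000: Paloma, Tariq, Csilla, Liesel, and Perrin each take ₹41,000.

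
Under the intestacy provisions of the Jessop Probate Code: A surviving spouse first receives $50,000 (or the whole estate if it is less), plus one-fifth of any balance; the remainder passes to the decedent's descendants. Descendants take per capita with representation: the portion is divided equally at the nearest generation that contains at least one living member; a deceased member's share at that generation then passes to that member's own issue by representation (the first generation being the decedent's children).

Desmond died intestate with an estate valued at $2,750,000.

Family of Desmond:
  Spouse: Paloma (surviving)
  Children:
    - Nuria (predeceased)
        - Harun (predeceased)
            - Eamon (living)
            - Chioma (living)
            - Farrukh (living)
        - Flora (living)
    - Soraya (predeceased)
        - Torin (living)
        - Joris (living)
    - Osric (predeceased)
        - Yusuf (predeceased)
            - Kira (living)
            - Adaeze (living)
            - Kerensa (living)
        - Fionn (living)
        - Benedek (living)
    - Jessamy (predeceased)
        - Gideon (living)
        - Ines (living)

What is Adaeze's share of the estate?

Paloma first takes $50,000, leaving a balance of $2,700,000. Paloma then takes one-fifth of the balance ($540,000), for a total of $590,000. The remaining $2,160,000 passes to the descendants.
No child survives, so the initial division is made at the grandchildren's generation.
The descendants' portion ($2,160,000) is divided into 9 shares of $240,000: Flora, Torin, Joris, Fionn, Benedek, Gideon, and Ines each take $240,000; Harun's $240,000 share passes to Harun's issue; Yusuf's $240,000 share passes to Yusuf's issue.
Harun's share ($240,000) is divided into 3 shares of $80,000: Eamon, Chioma, and Farrukh each take $80,000.
Yusuf's share ($240,000) is divided into 3 shares of $80,000: Kira, Adaeze, and Kerensa each take $80,000.

Adaeze receives $80,000.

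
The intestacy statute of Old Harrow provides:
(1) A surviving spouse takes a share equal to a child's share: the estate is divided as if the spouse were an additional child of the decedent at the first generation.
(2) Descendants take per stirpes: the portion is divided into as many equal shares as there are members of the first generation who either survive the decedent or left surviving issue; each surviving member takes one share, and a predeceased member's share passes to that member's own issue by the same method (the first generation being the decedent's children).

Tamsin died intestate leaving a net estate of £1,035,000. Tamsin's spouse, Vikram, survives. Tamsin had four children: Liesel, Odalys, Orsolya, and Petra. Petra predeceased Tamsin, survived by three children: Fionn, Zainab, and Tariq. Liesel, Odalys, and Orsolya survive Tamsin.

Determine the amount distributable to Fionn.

Fionn receives £69,000.

The spouse counts as an additional share at the children's level, so there are 5 primary shares of £207,000. Vikram takes one such share (£207,000).
The children's combined portion (£828,000) is divided into 4 shares of £207,000: Liesel, Odalys, and Orsolya each take £207,000; Petra's £207,000 share passes to Petra's issue.
Petra's share (£207,000) is divided into 3 shares of £69,000: Fionn, Zainab, and Tariq each take £69,000.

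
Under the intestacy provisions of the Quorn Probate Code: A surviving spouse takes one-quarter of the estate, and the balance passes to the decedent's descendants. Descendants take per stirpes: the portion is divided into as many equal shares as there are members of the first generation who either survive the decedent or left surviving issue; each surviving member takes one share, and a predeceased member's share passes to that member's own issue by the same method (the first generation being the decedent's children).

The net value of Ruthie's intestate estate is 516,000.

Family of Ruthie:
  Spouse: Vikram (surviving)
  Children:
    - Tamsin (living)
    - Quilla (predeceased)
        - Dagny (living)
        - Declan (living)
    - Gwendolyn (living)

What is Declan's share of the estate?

Declan receives 64,500.

Vikram takes one-quarter of 516,000 = 129,000. The remaining 387,000 passes to the descendants.
The descendants' portion (387,000) is divided into 3 shares of 129,000: Tamsin and Gwendolyn each take 129,000; Quilla's 129,000 share passes to Quilla's issue.
Quilla's share (129,000) is divided into 2 shares of 64,500: Dagny and Declan each take 64,500.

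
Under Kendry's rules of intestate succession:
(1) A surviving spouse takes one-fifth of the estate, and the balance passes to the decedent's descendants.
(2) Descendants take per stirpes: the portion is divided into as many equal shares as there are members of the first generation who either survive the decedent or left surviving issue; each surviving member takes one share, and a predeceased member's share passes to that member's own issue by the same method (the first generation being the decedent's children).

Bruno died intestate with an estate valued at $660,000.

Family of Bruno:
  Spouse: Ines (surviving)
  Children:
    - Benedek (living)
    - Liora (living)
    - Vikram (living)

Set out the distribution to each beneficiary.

Ines takes one-fifth of $660,000 = $132,000. The remaining $528,000 passes to the descendants.
The descendants' portion ($528,000) is divided into 3 shares of $176,000: Benedek, Liora, and Vikram each take $176,000.

Ines: $132,000; Benedek: $176,000; Liora: $176,000; Vikram: $176,000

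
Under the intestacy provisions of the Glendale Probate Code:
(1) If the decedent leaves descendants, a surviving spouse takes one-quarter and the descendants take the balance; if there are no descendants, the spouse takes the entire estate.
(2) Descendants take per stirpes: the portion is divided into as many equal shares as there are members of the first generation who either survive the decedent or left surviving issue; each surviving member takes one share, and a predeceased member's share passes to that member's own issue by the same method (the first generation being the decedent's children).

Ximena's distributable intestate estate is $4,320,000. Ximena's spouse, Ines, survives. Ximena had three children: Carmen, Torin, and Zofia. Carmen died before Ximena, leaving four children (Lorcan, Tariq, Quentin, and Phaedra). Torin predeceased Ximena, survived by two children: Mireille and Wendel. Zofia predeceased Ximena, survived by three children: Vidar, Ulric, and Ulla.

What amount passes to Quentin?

Quentin receives $270,000.

Ines takes one-quarter of $4,320,000 = $1,080,000. The remaining $3,240,000 passes to the descendants.
The descendants' portion ($3,240,000) is divided into 3 shares of $1,080,000: Carmen's $1,080,000 share passes to Carmen's issue; Torin's $1,080,000 share passes to Torin's issue; Zofia's $1,080,000 share passes to Zofia's issue.
Carmen's share ($1,080,000) is divided into 4 shares of $270,000: Lorcan, Tariq, Quentin, and Phaedra each take $270,000.
Torin's share ($1,080,000) is divided into 2 shares of $540,000: Mireille and Wendel each take $540,000.
Zofia's share ($1,080,000) is divided into 3 shares of $360,000: Vidar, Ulric, and Ulla each take $360,000.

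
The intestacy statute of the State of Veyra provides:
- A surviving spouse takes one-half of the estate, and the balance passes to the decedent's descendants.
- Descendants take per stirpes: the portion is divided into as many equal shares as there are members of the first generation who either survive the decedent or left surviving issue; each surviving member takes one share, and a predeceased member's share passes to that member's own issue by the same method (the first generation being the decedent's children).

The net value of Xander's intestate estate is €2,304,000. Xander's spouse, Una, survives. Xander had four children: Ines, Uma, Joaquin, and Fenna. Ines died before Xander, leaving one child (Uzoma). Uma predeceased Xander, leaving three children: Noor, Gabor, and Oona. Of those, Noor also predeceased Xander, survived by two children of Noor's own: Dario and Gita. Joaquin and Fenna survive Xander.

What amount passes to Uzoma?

Uzoma receives €288,000.

Una takes one-half of €2,304,000 = €1,152,000. The remaining €1,152,000 passes to the descendants.
The descendants' portion (€1,152,000) is divided into 4 shares of €288,000: Joaquin and Fenna each take €288,000; Ines's €288,000 share passes to Ines's issue; Uma's €288,000 share passes to Uma's issue.
Ines's share (€288,000) passes entirely to Uzoma.
Uma's share (€288,000) is divided into 3 shares of €96,000: Gabor and Oona each take €96,000; Noor's €96,000 share passes to Noor's issue.
Noor's share (€96,000) is divided into 2 shares of €48,000: Dario and Gita each take €48,000.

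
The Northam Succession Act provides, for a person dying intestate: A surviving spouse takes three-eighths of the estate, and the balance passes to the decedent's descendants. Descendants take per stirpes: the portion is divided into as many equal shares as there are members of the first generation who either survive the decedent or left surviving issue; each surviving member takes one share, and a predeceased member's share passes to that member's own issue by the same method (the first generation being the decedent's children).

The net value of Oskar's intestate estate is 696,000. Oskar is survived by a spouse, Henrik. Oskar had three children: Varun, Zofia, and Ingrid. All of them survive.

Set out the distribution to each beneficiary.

Henrik: 261,000; Varun: 145,000; Zofia: 145,000; Ingrid: 145,000

Henrik takes three-eighths of 696,000 = 261,000. The remaining 435,000 passes to the descendants.
The descendants' portion (435,000) is divided into 3 shares of 145,000: Varun, Zofia, and Ingrid each take 145,000.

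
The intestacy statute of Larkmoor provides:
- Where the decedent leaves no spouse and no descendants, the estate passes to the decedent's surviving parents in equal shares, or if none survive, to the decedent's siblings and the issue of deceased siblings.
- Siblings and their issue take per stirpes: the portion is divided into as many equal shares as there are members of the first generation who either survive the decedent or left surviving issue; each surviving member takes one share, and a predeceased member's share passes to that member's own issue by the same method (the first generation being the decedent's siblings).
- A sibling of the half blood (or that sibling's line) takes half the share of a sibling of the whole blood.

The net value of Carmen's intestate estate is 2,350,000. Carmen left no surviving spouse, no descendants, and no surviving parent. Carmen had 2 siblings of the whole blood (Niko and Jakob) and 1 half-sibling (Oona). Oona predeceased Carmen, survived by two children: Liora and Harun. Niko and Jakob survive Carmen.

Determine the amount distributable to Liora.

Liora receives 235,000.

The entire 2,350,000 passes to the siblings and their issue.
Counting each half-blood sibling's line as half a unit, there are 5/2 units in 2,350,000, so one unit is 940,000. Whole-blood lines (Niko and Jakob) take 940,000 each; half-blood lines (Oona) take 470,000 each.
Oona's share (470,000) is divided into 2 shares of 235,000: Liora and Harun each take 235,000.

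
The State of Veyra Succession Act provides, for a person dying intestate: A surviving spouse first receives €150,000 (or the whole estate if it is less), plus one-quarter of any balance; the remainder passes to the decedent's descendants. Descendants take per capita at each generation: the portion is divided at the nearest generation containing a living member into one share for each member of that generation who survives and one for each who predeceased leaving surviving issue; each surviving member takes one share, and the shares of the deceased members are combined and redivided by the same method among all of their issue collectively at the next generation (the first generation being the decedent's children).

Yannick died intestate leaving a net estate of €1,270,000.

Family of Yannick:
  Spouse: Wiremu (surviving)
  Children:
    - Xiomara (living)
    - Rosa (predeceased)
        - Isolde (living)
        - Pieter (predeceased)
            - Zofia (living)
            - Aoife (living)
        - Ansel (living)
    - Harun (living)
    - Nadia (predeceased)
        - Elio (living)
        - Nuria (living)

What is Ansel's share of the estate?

Ansel receives €84,000.

Wiremu first takes €150,000, leaving a balance of €1,120,000. Wiremu then takes one-quarter of the balance (€280,000), for a total of €430,000. The remaining €840,000 passes to the descendants.
The descendants' portion (€840,000) is divided at the children's generation into 4 shares of €210,000. Xiomara and Harun each take €210,000. The 2 shares of the deceased (Rosa and Nadia) are combined into a pool of €420,000.
That pool (€420,000) is divided at the grandchildren's generation into 5 shares of €84,000. Isolde, Ansel, Elio, and Nuria each take €84,000. The remaining share for the deceased Pieter (€84,000) is carried to the next generation.
That pool (€84,000) is divided at the great-grandchildren's generation equally among Zofia and Aoife: €42,000 each.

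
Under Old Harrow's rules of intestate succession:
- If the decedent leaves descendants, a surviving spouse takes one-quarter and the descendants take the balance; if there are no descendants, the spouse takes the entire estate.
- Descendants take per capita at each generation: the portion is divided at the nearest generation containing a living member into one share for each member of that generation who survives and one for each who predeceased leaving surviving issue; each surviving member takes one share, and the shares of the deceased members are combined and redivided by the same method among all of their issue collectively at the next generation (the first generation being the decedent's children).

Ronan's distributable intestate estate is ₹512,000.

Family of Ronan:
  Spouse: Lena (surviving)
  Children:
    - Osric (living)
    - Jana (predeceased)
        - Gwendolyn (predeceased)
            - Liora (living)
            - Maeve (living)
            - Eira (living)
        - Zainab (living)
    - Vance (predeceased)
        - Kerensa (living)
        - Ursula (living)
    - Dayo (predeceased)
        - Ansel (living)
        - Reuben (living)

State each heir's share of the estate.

Lena: ₹128,000; Osric: ₹96,000; Liora: ₹16,000; Maeve: ₹16,000; Eira: ₹16,000; Zainab: ₹48,000; Kerensa: ₹48,000; Ursula: ₹48,000; Ansel: ₹48,000; Reuben: ₹48,000

Lena takes one-quarter of ₹512,000 = ₹128,000. The remaining ₹384,000 passes to the descendants.
The descendants' portion (₹384,000) is divided at the children's generation into 4 shares of ₹96,000. Osric takes ₹96,000. The 3 shares of the deceased (Jana, Vance, and Dayo) are combined into a pool of ₹288,000.
That pool (₹288,000) is divided at the grandchildren's generation into 6 shares of ₹48,000. Zainab, Kerensa, Ursula, Ansel, and Reuben each take ₹48,000. The remaining share for the deceased Gwendolyn (₹48,000) is carried to the next generation.
That pool (₹48,000) is divided at the great-grandchildren's generation equally among Liora, Maeve, and Eira: ₹16,000 each.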